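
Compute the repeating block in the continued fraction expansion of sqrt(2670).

[51; (1, 2, 20, 2, 1, 102)]

Write x_i = (sqrt(2670) + m_i)/d_i with (m_0, d_0) = (0, 1). a_0 = floor(sqrt(2670)) = 51, since 51^2 = 2601 <= 2670 < 2704 = 52^2.
Iterate m_{i+1} = d_i*a_i - m_i, d_{i+1} = (2670 - m_{i+1}^2)/d_i, a_{i+1} = floor((a_0 + m_{i+1})/d_{i+1}):
  m_1 = 1*51 - 0 = 51, d_1 = (2670 - 51^2)/1 = 69/1 = 69, a_1 = floor((51 + 51)/69) = 1.
  m_2 = 69*1 - 51 = 18, d_2 = (2670 - 18^2)/69 = 2346/69 = 34, a_2 = floor((51 + 18)/34) = 2.
  m_3 = 34*2 - 18 = 50, d_3 = (2670 - 50^2)/34 = 170/34 = 5, a_3 = floor((51 + 50)/5) = 20.
  m_4 = 5*20 - 50 = 50, d_4 = (2670 - 50^2)/5 = 170/5 = 34, a_4 = floor((51 + 50)/34) = 2.
  m_5 = 34*2 - 50 = 18, d_5 = (2670 - 18^2)/34 = 2346/34 = 69, a_5 = floor((51 + 18)/69) = 1.
  m_6 = 69*1 - 18 = 51, d_6 = (2670 - 51^2)/69 = 69/69 = 1, a_6 = floor((51 + 51)/1) = 102.
  m_7 = 1*102 - 51 = 51, d_7 = (2670 - 51^2)/1 = 69/1 = 69: (m_7, d_7) = (m_1, d_1) = (51, 69), so from here the quotients repeat a_1, ..., a_6; the period length is 6.
Hence the expansion of sqrt(2670) is a_0 = 51 followed by the repeating block 1, 2, 20, 2, 1, 102 (period 6).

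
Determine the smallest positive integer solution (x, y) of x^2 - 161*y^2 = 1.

First expand sqrt(161) as a continued fraction. With x_i = (sqrt(161) + m_i)/d_i and (m_0, d_0) = (0, 1): a_0 = floor(sqrt(161)) = 12, since 12^2 = 144 <= 161 < 169 = 13^2.
Iterate m_{i+1} = d_i*a_i - m_i, d_{i+1} = (161 - m_{i+1}^2)/d_i, a_{i+1} = floor((a_0 + m_{i+1})/d_{i+1}):
  m_1 = 1*12 - 0 = 12, d_1 = (161 - 12^2)/1 = 17/1 = 17, a_1 = floor((12 + 12)/17) = 1.
  m_2 = 17*1 - 12 = 5, d_2 = (161 - 5^2)/17 = 136/17 = 8, a_2 = floor((12 + 5)/8) = 2.
  m_3 = 8*2 - 5 = 11, d_3 = (161 - 11^2)/8 = 40/8 = 5, a_3 = floor((12 + 11)/5) = 4.
  m_4 = 5*4 - 11 = 9, d_4 = (161 - 9^2)/5 = 80/5 = 16, a_4 = floor((12 + 9)/16) = 1.
  m_5 = 16*1 - 9 = 7, d_5 = (161 - 7^2)/16 = 112/16 = 7, a_5 = floor((12 + 7)/7) = 2.
  m_6 = 7*2 - 7 = 7, d_6 = (161 - 7^2)/7 = 112/7 = 16, a_6 = floor((12 + 7)/16) = 1.
  m_7 = 16*1 - 7 = 9, d_7 = (161 - 9^2)/16 = 80/16 = 5, a_7 = floor((12 + 9)/5) = 4.
  m_8 = 5*4 - 9 = 11, d_8 = (161 - 11^2)/5 = 40/5 = 8, a_8 = floor((12 + 11)/8) = 2.
  m_9 = 8*2 - 11 = 5, d_9 = (161 - 5^2)/8 = 136/8 = 17, a_9 = floor((12 + 5)/17) = 1.
  m_10 = 17*1 - 5 = 12, d_10 = (161 - 12^2)/17 = 17/17 = 1, a_10 = floor((12 + 12)/1) = 24.
  m_11 = 1*24 - 12 = 12, d_11 = (161 - 12^2)/1 = 17/1 = 17: (m_11, d_11) = (m_1, d_1) = (12, 17), so from here the quotients repeat a_1, ..., a_10; the period length is 10.
So sqrt(161) = [12; (1, 2, 4, 1, 2, 1, 4, 2, 1, 24)] with period length k = 10.
k is even, so the fundamental solution of x^2 - 161y^2 = 1 is (p_{k-1}, q_{k-1}) = (p_9, q_9); compute convergents through index 9.
Convergents (p_i = a_i*p_{i-1} + p_{i-2}, q_i = a_i*q_{i-1} + q_{i-2} with p_{-2}=0, p_{-1}=1, q_{-2}=1, q_{-1}=0):
  i=0: a_0=12, p_0 = 12*1 + 0 = 12, q_0 = 12*0 + 1 = 1.
  i=1: a_1=1, p_1 = 1*12 + 1 = 13, q_1 = 1*1 + 0 = 1.
  i=2: a_2=2, p_2 = 2*13 + 12 = 38, q_2 = 2*1 + 1 = 3.
  i=3: a_3=4, p_3 = 4*38 + 13 = 165, q_3 = 4*3 + 1 = 13.
  i=4: a_4=1, p_4 = 1*165 + 38 = 203, q_4 = 1*13 + 3 = 16.
  i=5: a_5=2, p_5 = 2*203 + 165 = 571, q_5 = 2*16 + 13 = 45.
  i=6: a_6=1, p_6 = 1*571 + 203 = 774, q_6 = 1*45 + 16 = 61.
  i=7: a_7=4, p_7 = 4*774 + 571 = 3667, q_7 = 4*61 + 45 = 289.
  i=8: a_8=2, p_8 = 2*3667 + 774 = 8108, q_8 = 2*289 + 61 = 639.
  i=9: a_9=1, p_9 = 1*8108 + 3667 = 11775, q_9 = 1*639 + 289 = 928.
Check: 11775^2 - 161*928^2 = 138650625 - 138650624 = 1, so (x, y) = (11775, 928) solves the equation, and by the theorem it is the least positive solution.

(x, y) = (11775, 928)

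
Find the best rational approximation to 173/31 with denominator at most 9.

39/7

Expand x = 173/31 as a continued fraction with the Euclidean algorithm:
  173 = 5*31 + 18, so a_0 = 5.
  31 = 1*18 + 13, so a_1 = 1.
  18 = 1*13 + 5, so a_2 = 1.
  13 = 2*5 + 3, so a_3 = 2.
  5 = 1*3 + 2, so a_4 = 1.
  3 = 1*2 + 1, so a_5 = 1.
  2 = 2*1 + 0, so a_6 = 2.
so x = [5; 1, 1, 2, 1, 1, 2].
Convergents (p_i = a_i*p_{i-1} + p_{i-2}, q_i = a_i*q_{i-1} + q_{i-2} with p_{-2}=0, p_{-1}=1, q_{-2}=1, q_{-1}=0), until the denominator exceeds 9:
  i=0: a_0=5, p_0 = 5*1 + 0 = 5, q_0 = 5*0 + 1 = 1.
  i=1: a_1=1, p_1 = 1*5 + 1 = 6, q_1 = 1*1 + 0 = 1.
  i=2: a_2=1, p_2 = 1*6 + 5 = 11, q_2 = 1*1 + 1 = 2.
  i=3: a_3=2, p_3 = 2*11 + 6 = 28, q_3 = 2*2 + 1 = 5.
  i=4: a_4=1, p_4 = 1*28 + 11 = 39, q_4 = 1*5 + 2 = 7.
  i=5: a_5=1, p_5 = 1*39 + 28 = 67, q_5 = 1*7 + 5 = 12.
q_5 = 12 > 9, so the last convergent with denominator <= 9 is p_4/q_4 = 39/7.
The closest fraction with denominator <= 9 is either p_4/q_4 or the intermediate fraction (k*p_4 + p_3)/(k*q_4 + q_3) with the largest k >= 1 whose denominator stays <= 9; these approach x as k grows, and every other convergent or intermediate fraction in range is farther away.
Largest k: floor((9 - q_3)/q_4) = floor((9 - 5)/7) = 0.
Since k = 0, no intermediate fraction beyond p_4/q_4 has denominator <= 9, so the convergent 39/7 is the closest (its error is |173*7 - 39*31|/(31*7) = 2/217).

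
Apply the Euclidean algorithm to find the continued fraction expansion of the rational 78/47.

[1; 1, 1, 1, 15]

Run the Euclidean algorithm on 78 and 47; the successive quotients are the partial quotients a_0, a_1, ... (each step inverts the fractional part left over by the previous one):
  78 = 1*47 + 31, so a_0 = 1.
  47 = 1*31 + 16, so a_1 = 1.
  31 = 1*16 + 15, so a_2 = 1.
  16 = 1*15 + 1, so a_3 = 1.
  15 = 15*1 + 0, so a_4 = 15.
The remainder reaches 0 after 5 divisions, so the expansion has 5 partial quotients, read off in order.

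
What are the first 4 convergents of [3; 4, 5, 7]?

Using the convergent recurrence p_i = a_i*p_{i-1} + p_{i-2}, q_i = a_i*q_{i-1} + q_{i-2} with p_{-2}=0, p_{-1}=1, q_{-2}=1, q_{-1}=0:
  i=0: a_0=3, p_0 = 3*1 + 0 = 3, q_0 = 3*0 + 1 = 1.
  i=1: a_1=4, p_1 = 4*3 + 1 = 13, q_1 = 4*1 + 0 = 4.
  i=2: a_2=5, p_2 = 5*13 + 3 = 68, q_2 = 5*4 + 1 = 21.
  i=3: a_3=7, p_3 = 7*68 + 13 = 489, q_3 = 7*21 + 4 = 151.

3/1, 13/4, 68/21, 489/151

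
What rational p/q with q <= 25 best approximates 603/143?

Expand x = 603/143 as a continued fraction with the Euclidean algorithm:
  603 = 4*143 + 31, so a_0 = 4.
  143 = 4*31 + 19, so a_1 = 4.
  31 = 1*19 + 12, so a_2 = 1.
  19 = 1*12 + 7, so a_3 = 1.
  12 = 1*7 + 5, so a_4 = 1.
  7 = 1*5 + 2, so a_5 = 1.
  5 = 2*2 + 1, so a_6 = 2.
  2 = 2*1 + 0, so a_7 = 2.
so x = [4; 4, 1, 1, 1, 1, 2, 2].
Convergents (p_i = a_i*p_{i-1} + p_{i-2}, q_i = a_i*q_{i-1} + q_{i-2} with p_{-2}=0, p_{-1}=1, q_{-2}=1, q_{-1}=0), until the denominator exceeds 25:
  i=0: a_0=4, p_0 = 4*1 + 0 = 4, q_0 = 4*0 + 1 = 1.
  i=1: a_1=4, p_1 = 4*4 + 1 = 17, q_1 = 4*1 + 0 = 4.
  i=2: a_2=1, p_2 = 1*17 + 4 = 21, q_2 = 1*4 + 1 = 5.
  i=3: a_3=1, p_3 = 1*21 + 17 = 38, q_3 = 1*5 + 4 = 9.
  i=4: a_4=1, p_4 = 1*38 + 21 = 59, q_4 = 1*9 + 5 = 14.
  i=5: a_5=1, p_5 = 1*59 + 38 = 97, q_5 = 1*14 + 9 = 23.
  i=6: a_6=2, p_6 = 2*97 + 59 = 253, q_6 = 2*23 + 14 = 60.
q_6 = 60 > 25, so the last convergent with denominator <= 25 is p_5/q_5 = 97/23.
The closest fraction with denominator <= 25 is either p_5/q_5 or the intermediate fraction (k*p_5 + p_4)/(k*q_5 + q_4) with the largest k >= 1 whose denominator stays <= 25; these approach x as k grows, and every other convergent or intermediate fraction in range is farther away.
Largest k: floor((25 - q_4)/q_5) = floor((25 - 14)/23) = 0.
Since k = 0, no intermediate fraction beyond p_5/q_5 has denominator <= 25, so the convergent 97/23 is the closest (its error is |603*23 - 97*143|/(143*23) = 2/3289).

97/23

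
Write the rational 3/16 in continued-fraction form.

[0; 5, 3]

Run the Euclidean algorithm on 3 and 16; the successive quotients are the partial quotients a_0, a_1, ... (each step inverts the fractional part left over by the previous one):
  3 = 0*16 + 3, so a_0 = 0.
  16 = 5*3 + 1, so a_1 = 5.
  3 = 3*1 + 0, so a_2 = 3.
The remainder reaches 0 after 3 divisions, so the expansion has 3 partial quotients, read off in order.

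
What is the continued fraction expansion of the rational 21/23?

Run the Euclidean algorithm on 21 and 23; the successive quotients are the partial quotients a_0, a_1, ... (each step inverts the fractional part left over by the previous one):
  21 = 0*23 + 21, so a_0 = 0.
  23 = 1*21 + 2, so a_1 = 1.
  21 = 10*2 + 1, so a_2 = 10.
  2 = 2*1 + 0, so a_3 = 2.
The remainder reaches 0 after 4 divisions, so the expansion has 4 partial quotients, read off in order.

[0; 1, 10, 2]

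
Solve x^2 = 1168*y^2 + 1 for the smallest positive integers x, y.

(x, y) = (2281249, 66750)

First expand sqrt(1168) as a continued fraction. With x_i = (sqrt(1168) + m_i)/d_i and (m_0, d_0) = (0, 1): a_0 = floor(sqrt(1168)) = 34, since 34^2 = 1156 <= 1168 < 1225 = 35^2.
Iterate m_{i+1} = d_i*a_i - m_i, d_{i+1} = (1168 - m_{i+1}^2)/d_i, a_{i+1} = floor((a_0 + m_{i+1})/d_{i+1}):
  m_1 = 1*34 - 0 = 34, d_1 = (1168 - 34^2)/1 = 12/1 = 12, a_1 = floor((34 + 34)/12) = 5.
  m_2 = 12*5 - 34 = 26, d_2 = (1168 - 26^2)/12 = 492/12 = 41, a_2 = floor((34 + 26)/41) = 1.
  m_3 = 41*1 - 26 = 15, d_3 = (1168 - 15^2)/41 = 943/41 = 23, a_3 = floor((34 + 15)/23) = 2.
  m_4 = 23*2 - 15 = 31, d_4 = (1168 - 31^2)/23 = 207/23 = 9, a_4 = floor((34 + 31)/9) = 7.
  m_5 = 9*7 - 31 = 32, d_5 = (1168 - 32^2)/9 = 144/9 = 16, a_5 = floor((34 + 32)/16) = 4.
  m_6 = 16*4 - 32 = 32, d_6 = (1168 - 32^2)/16 = 144/16 = 9, a_6 = floor((34 + 32)/9) = 7.
  m_7 = 9*7 - 32 = 31, d_7 = (1168 - 31^2)/9 = 207/9 = 23, a_7 = floor((34 + 31)/23) = 2.
  m_8 = 23*2 - 31 = 15, d_8 = (1168 - 15^2)/23 = 943/23 = 41, a_8 = floor((34 + 15)/41) = 1.
  m_9 = 41*1 - 15 = 26, d_9 = (1168 - 26^2)/41 = 492/41 = 12, a_9 = floor((34 + 26)/12) = 5.
  m_10 = 12*5 - 26 = 34, d_10 = (1168 - 34^2)/12 = 12/12 = 1, a_10 = floor((34 + 34)/1) = 68.
  m_11 = 1*68 - 34 = 34, d_11 = (1168 - 34^2)/1 = 12/1 = 12: (m_11, d_11) = (m_1, d_1) = (34, 12), so from here the quotients repeat a_1, ..., a_10; the period length is 10.
So sqrt(1168) = [34; (5, 1, 2, 7, 4, 7, 2, 1, 5, 68)] with period length k = 10.
k is even, so the fundamental solution of x^2 - 1168y^2 = 1 is (p_{k-1}, q_{k-1}) = (p_9, q_9); compute convergents through index 9.
Convergents (p_i = a_i*p_{i-1} + p_{i-2}, q_i = a_i*q_{i-1} + q_{i-2} with p_{-2}=0, p_{-1}=1, q_{-2}=1, q_{-1}=0):
  i=0: a_0=34, p_0 = 34*1 + 0 = 34, q_0 = 34*0 + 1 = 1.
  i=1: a_1=5, p_1 = 5*34 + 1 = 171, q_1 = 5*1 + 0 = 5.
  i=2: a_2=1, p_2 = 1*171 + 34 = 205, q_2 = 1*5 + 1 = 6.
  i=3: a_3=2, p_3 = 2*205 + 171 = 581, q_3 = 2*6 + 5 = 17.
  i=4: a_4=7, p_4 = 7*581 + 205 = 4272, q_4 = 7*17 + 6 = 125.
  i=5: a_5=4, p_5 = 4*4272 + 581 = 17669, q_5 = 4*125 + 17 = 517.
  i=6: a_6=7, p_6 = 7*17669 + 4272 = 127955, q_6 = 7*517 + 125 = 3744.
  i=7: a_7=2, p_7 = 2*127955 + 17669 = 273579, q_7 = 2*3744 + 517 = 8005.
  i=8: a_8=1, p_8 = 1*273579 + 127955 = 401534, q_8 = 1*8005 + 3744 = 11749.
  i=9: a_9=5, p_9 = 5*401534 + 273579 = 2281249, q_9 = 5*11749 + 8005 = 66750.
Check: 2281249^2 - 1168*66750^2 = 5204097000001 - 5204097000000 = 1, so (x, y) = (2281249, 66750) solves the equation, and by the theorem it is the least positive solution.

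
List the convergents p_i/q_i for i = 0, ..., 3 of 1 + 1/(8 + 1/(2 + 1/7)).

Using the convergent recurrence p_i = a_i*p_{i-1} + p_{i-2}, q_i = a_i*q_{i-1} + q_{i-2} with p_{-2}=0, p_{-1}=1, q_{-2}=1, q_{-1}=0:
  i=0: a_0=1, p_0 = 1*1 + 0 = 1, q_0 = 1*0 + 1 = 1.
  i=1: a_1=8, p_1 = 8*1 + 1 = 9, q_1 = 8*1 + 0 = 8.
  i=2: a_2=2, p_2 = 2*9 + 1 = 19, q_2 = 2*8 + 1 = 17.
  i=3: a_3=7, p_3 = 7*19 + 9 = 142, q_3 = 7*17 + 8 = 127.

1/1, 9/8, 19/17, 142/127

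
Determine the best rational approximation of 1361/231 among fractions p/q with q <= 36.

Expand x = 1361/231 as a continued fraction with the Euclidean algorithm:
  1361 = 5*231 + 206, so a_0 = 5.
  231 = 1*206 + 25, so a_1 = 1.
  206 = 8*25 + 6, so a_2 = 8.
  25 = 4*6 + 1, so a_3 = 4.
  6 = 6*1 + 0, so a_4 = 6.
so x = [5; 1, 8, 4, 6].
Convergents (p_i = a_i*p_{i-1} + p_{i-2}, q_i = a_i*q_{i-1} + q_{i-2} with p_{-2}=0, p_{-1}=1, q_{-2}=1, q_{-1}=0), until the denominator exceeds 36:
  i=0: a_0=5, p_0 = 5*1 + 0 = 5, q_0 = 5*0 + 1 = 1.
  i=1: a_1=1, p_1 = 1*5 + 1 = 6, q_1 = 1*1 + 0 = 1.
  i=2: a_2=8, p_2 = 8*6 + 5 = 53, q_2 = 8*1 + 1 = 9.
  i=3: a_3=4, p_3 = 4*53 + 6 = 218, q_3 = 4*9 + 1 = 37.
q_3 = 37 > 36, so the last convergent with denominator <= 36 is p_2/q_2 = 53/9.
The closest fraction with denominator <= 36 is either p_2/q_2 or the intermediate fraction (k*p_2 + p_1)/(k*q_2 + q_1) with the largest k >= 1 whose denominator stays <= 36; these approach x as k grows, and every other convergent or intermediate fraction in range is farther away.
Largest k: floor((36 - q_1)/q_2) = floor((36 - 1)/9) = 3.
That gives (3*53 + 6)/(3*9 + 1) = 165/28.
Compare the errors: |x - 53/9| = |1361*9 - 53*231|/(231*9) = 6/2079, and |x - 165/28| = |1361*28 - 165*231|/(231*28) = 7/6468.
Cross-multiplying, 7*2079 = 14553 < 38808 = 6*6468, so 7/6468 is smaller: the intermediate fraction 165/28 is closer to x than 53/9.

165/28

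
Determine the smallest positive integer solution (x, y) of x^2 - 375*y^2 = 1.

(x, y) = (15124, 781)

First expand sqrt(375) as a continued fraction. With x_i = (sqrt(375) + m_i)/d_i and (m_0, d_0) = (0, 1): a_0 = floor(sqrt(375)) = 19, since 19^2 = 361 <= 375 < 400 = 20^2.
Iterate m_{i+1} = d_i*a_i - m_i, d_{i+1} = (375 - m_{i+1}^2)/d_i, a_{i+1} = floor((a_0 + m_{i+1})/d_{i+1}):
  m_1 = 1*19 - 0 = 19, d_1 = (375 - 19^2)/1 = 14/1 = 14, a_1 = floor((19 + 19)/14) = 2.
  m_2 = 14*2 - 19 = 9, d_2 = (375 - 9^2)/14 = 294/14 = 21, a_2 = floor((19 + 9)/21) = 1.
  m_3 = 21*1 - 9 = 12, d_3 = (375 - 12^2)/21 = 231/21 = 11, a_3 = floor((19 + 12)/11) = 2.
  m_4 = 11*2 - 12 = 10, d_4 = (375 - 10^2)/11 = 275/11 = 25, a_4 = floor((19 + 10)/25) = 1.
  m_5 = 25*1 - 10 = 15, d_5 = (375 - 15^2)/25 = 150/25 = 6, a_5 = floor((19 + 15)/6) = 5.
  m_6 = 6*5 - 15 = 15, d_6 = (375 - 15^2)/6 = 150/6 = 25, a_6 = floor((19 + 15)/25) = 1.
  m_7 = 25*1 - 15 = 10, d_7 = (375 - 10^2)/25 = 275/25 = 11, a_7 = floor((19 + 10)/11) = 2.
  m_8 = 11*2 - 10 = 12, d_8 = (375 - 12^2)/11 = 231/11 = 21, a_8 = floor((19 + 12)/21) = 1.
  m_9 = 21*1 - 12 = 9, d_9 = (375 - 9^2)/21 = 294/21 = 14, a_9 = floor((19 + 9)/14) = 2.
  m_10 = 14*2 - 9 = 19, d_10 = (375 - 19^2)/14 = 14/14 = 1, a_10 = floor((19 + 19)/1) = 38.
  m_11 = 1*38 - 19 = 19, d_11 = (375 - 19^2)/1 = 14/1 = 14: (m_11, d_11) = (m_1, d_1) = (19, 14), so from here the quotients repeat a_1, ..., a_10; the period length is 10.
So sqrt(375) = [19; (2, 1, 2, 1, 5, 1, 2, 1, 2, 38)] with period length k = 10.
k is even, so the fundamental solution of x^2 - 375y^2 = 1 is (p_{k-1}, q_{k-1}) = (p_9, q_9); compute convergents through index 9.
Convergents (p_i = a_i*p_{i-1} + p_{i-2}, q_i = a_i*q_{i-1} + q_{i-2} with p_{-2}=0, p_{-1}=1, q_{-2}=1, q_{-1}=0):
  i=0: a_0=19, p_0 = 19*1 + 0 = 19, q_0 = 19*0 + 1 = 1.
  i=1: a_1=2, p_1 = 2*19 + 1 = 39, q_1 = 2*1 + 0 = 2.
  i=2: a_2=1, p_2 = 1*39 + 19 = 58, q_2 = 1*2 + 1 = 3.
  i=3: a_3=2, p_3 = 2*58 + 39 = 155, q_3 = 2*3 + 2 = 8.
  i=4: a_4=1, p_4 = 1*155 + 58 = 213, q_4 = 1*8 + 3 = 11.
  i=5: a_5=5, p_5 = 5*213 + 155 = 1220, q_5 = 5*11 + 8 = 63.
  i=6: a_6=1, p_6 = 1*1220 + 213 = 1433, q_6 = 1*63 + 11 = 74.
  i=7: a_7=2, p_7 = 2*1433 + 1220 = 4086, q_7 = 2*74 + 63 = 211.
  i=8: a_8=1, p_8 = 1*4086 + 1433 = 5519, q_8 = 1*211 + 74 = 285.
  i=9: a_9=2, p_9 = 2*5519 + 4086 = 15124, q_9 = 2*285 + 211 = 781.
Check: 15124^2 - 375*781^2 = 228735376 - 228735375 = 1, so (x, y) = (15124, 781) solves the equation, and by the theorem it is the least positive solution.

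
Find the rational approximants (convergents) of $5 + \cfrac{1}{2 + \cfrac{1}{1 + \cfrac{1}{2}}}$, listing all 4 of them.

Using the convergent recurrence p_i = a_i*p_{i-1} + p_{i-2}, q_i = a_i*q_{i-1} + q_{i-2} with p_{-2}=0, p_{-1}=1, q_{-2}=1, q_{-1}=0:
  i=0: a_0=5, p_0 = 5*1 + 0 = 5, q_0 = 5*0 + 1 = 1.
  i=1: a_1=2, p_1 = 2*5 + 1 = 11, q_1 = 2*1 + 0 = 2.
  i=2: a_2=1, p_2 = 1*11 + 5 = 16, q_2 = 1*2 + 1 = 3.
  i=3: a_3=2, p_3 = 2*16 + 11 = 43, q_3 = 2*3 + 2 = 8.

5/1, 11/2, 16/3, 43/8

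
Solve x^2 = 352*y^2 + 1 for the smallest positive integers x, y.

(x, y) = (77617, 4137)

First expand sqrt(352) as a continued fraction. With x_i = (sqrt(352) + m_i)/d_i and (m_0, d_0) = (0, 1): a_0 = floor(sqrt(352)) = 18, since 18^2 = 324 <= 352 < 361 = 19^2.
Iterate m_{i+1} = d_i*a_i - m_i, d_{i+1} = (352 - m_{i+1}^2)/d_i, a_{i+1} = floor((a_0 + m_{i+1})/d_{i+1}):
  m_1 = 1*18 - 0 = 18, d_1 = (352 - 18^2)/1 = 28/1 = 28, a_1 = floor((18 + 18)/28) = 1.
  m_2 = 28*1 - 18 = 10, d_2 = (352 - 10^2)/28 = 252/28 = 9, a_2 = floor((18 + 10)/9) = 3.
  m_3 = 9*3 - 10 = 17, d_3 = (352 - 17^2)/9 = 63/9 = 7, a_3 = floor((18 + 17)/7) = 5.
  m_4 = 7*5 - 17 = 18, d_4 = (352 - 18^2)/7 = 28/7 = 4, a_4 = floor((18 + 18)/4) = 9.
  m_5 = 4*9 - 18 = 18, d_5 = (352 - 18^2)/4 = 28/4 = 7, a_5 = floor((18 + 18)/7) = 5.
  m_6 = 7*5 - 18 = 17, d_6 = (352 - 17^2)/7 = 63/7 = 9, a_6 = floor((18 + 17)/9) = 3.
  m_7 = 9*3 - 17 = 10, d_7 = (352 - 10^2)/9 = 252/9 = 28, a_7 = floor((18 + 10)/28) = 1.
  m_8 = 28*1 - 10 = 18, d_8 = (352 - 18^2)/28 = 28/28 = 1, a_8 = floor((18 + 18)/1) = 36.
  m_9 = 1*36 - 18 = 18, d_9 = (352 - 18^2)/1 = 28/1 = 28: (m_9, d_9) = (m_1, d_1) = (18, 28), so from here the quotients repeat a_1, ..., a_8; the period length is 8.
So sqrt(352) = [18; (1, 3, 5, 9, 5, 3, 1, 36)] with period length k = 8.
k is even, so the fundamental solution of x^2 - 352y^2 = 1 is (p_{k-1}, q_{k-1}) = (p_7, q_7); compute convergents through index 7.
Convergents (p_i = a_i*p_{i-1} + p_{i-2}, q_i = a_i*q_{i-1} + q_{i-2} with p_{-2}=0, p_{-1}=1, q_{-2}=1, q_{-1}=0):
  i=0: a_0=18, p_0 = 18*1 + 0 = 18, q_0 = 18*0 + 1 = 1.
  i=1: a_1=1, p_1 = 1*18 + 1 = 19, q_1 = 1*1 + 0 = 1.
  i=2: a_2=3, p_2 = 3*19 + 18 = 75, q_2 = 3*1 + 1 = 4.
  i=3: a_3=5, p_3 = 5*75 + 19 = 394, q_3 = 5*4 + 1 = 21.
  i=4: a_4=9, p_4 = 9*394 + 75 = 3621, q_4 = 9*21 + 4 = 193.
  i=5: a_5=5, p_5 = 5*3621 + 394 = 18499, q_5 = 5*193 + 21 = 986.
  i=6: a_6=3, p_6 = 3*18499 + 3621 = 59118, q_6 = 3*986 + 193 = 3151.
  i=7: a_7=1, p_7 = 1*59118 + 18499 = 77617, q_7 = 1*3151 + 986 = 4137.
Check: 77617^2 - 352*4137^2 = 6024398689 - 6024398688 = 1, so (x, y) = (77617, 4137) solves the equation, and by the theorem it is the least positive solution.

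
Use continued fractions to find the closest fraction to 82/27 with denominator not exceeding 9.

3/1

Expand x = 82/27 as a continued fraction with the Euclidean algorithm:
  82 = 3*27 + 1, so a_0 = 3.
  27 = 27*1 + 0, so a_1 = 27.
so x = [3; 27].
Convergents (p_i = a_i*p_{i-1} + p_{i-2}, q_i = a_i*q_{i-1} + q_{i-2} with p_{-2}=0, p_{-1}=1, q_{-2}=1, q_{-1}=0), until the denominator exceeds 9:
  i=0: a_0=3, p_0 = 3*1 + 0 = 3, q_0 = 3*0 + 1 = 1.
  i=1: a_1=27, p_1 = 27*3 + 1 = 82, q_1 = 27*1 + 0 = 27.
q_1 = 27 > 9, so the last convergent with denominator <= 9 is p_0/q_0 = 3/1.
The closest fraction with denominator <= 9 is either p_0/q_0 or the intermediate fraction (k*p_0 + p_{-1})/(k*q_0 + q_{-1}) with the largest k >= 1 whose denominator stays <= 9; these approach x as k grows, and every other convergent or intermediate fraction in range is farther away.
Largest k: floor((9 - q_{-1})/q_0) = floor((9 - 0)/1) = 9 (using the seeds p_{-1} = 1, q_{-1} = 0).
That gives (9*3 + 1)/(9*1 + 0) = 28/9.
Compare the errors: |x - 3/1| = |82*1 - 3*27|/(27*1) = 1/27, and |x - 28/9| = |82*9 - 28*27|/(27*9) = 18/243.
Cross-multiplying, 1*243 = 243 < 486 = 18*27, so 1/27 is smaller: the convergent 3/1 is closer to x than 28/9.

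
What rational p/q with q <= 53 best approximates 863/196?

Expand x = 863/196 as a continued fraction with the Euclidean algorithm:
  863 = 4*196 + 79, so a_0 = 4.
  196 = 2*79 + 38, so a_1 = 2.
  79 = 2*38 + 3, so a_2 = 2.
  38 = 12*3 + 2, so a_3 = 12.
  3 = 1*2 + 1, so a_4 = 1.
  2 = 2*1 + 0, so a_5 = 2.
so x = [4; 2, 2, 12, 1, 2].
Convergents (p_i = a_i*p_{i-1} + p_{i-2}, q_i = a_i*q_{i-1} + q_{i-2} with p_{-2}=0, p_{-1}=1, q_{-2}=1, q_{-1}=0), until the denominator exceeds 53:
  i=0: a_0=4, p_0 = 4*1 + 0 = 4, q_0 = 4*0 + 1 = 1.
  i=1: a_1=2, p_1 = 2*4 + 1 = 9, q_1 = 2*1 + 0 = 2.
  i=2: a_2=2, p_2 = 2*9 + 4 = 22, q_2 = 2*2 + 1 = 5.
  i=3: a_3=12, p_3 = 12*22 + 9 = 273, q_3 = 12*5 + 2 = 62.
q_3 = 62 > 53, so the last convergent with denominator <= 53 is p_2/q_2 = 22/5.
The closest fraction with denominator <= 53 is either p_2/q_2 or the intermediate fraction (k*p_2 + p_1)/(k*q_2 + q_1) with the largest k >= 1 whose denominator stays <= 53; these approach x as k grows, and every other convergent or intermediate fraction in range is farther away.
Largest k: floor((53 - q_1)/q_2) = floor((53 - 2)/5) = 10.
That gives (10*22 + 9)/(10*5 + 2) = 229/52.
Compare the errors: |x - 22/5| = |863*5 - 22*196|/(196*5) = 3/980, and |x - 229/52| = |863*52 - 229*196|/(196*52) = 8/10192.
Cross-multiplying, 8*980 = 7840 < 30576 = 3*10192, so 8/10192 is smaller: the intermediate fraction 229/52 is closer to x than 22/5.

229/52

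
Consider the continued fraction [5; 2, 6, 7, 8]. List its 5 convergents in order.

5/1, 11/2, 71/13, 508/93, 4135/757

Using the convergent recurrence p_i = a_i*p_{i-1} + p_{i-2}, q_i = a_i*q_{i-1} + q_{i-2} with p_{-2}=0, p_{-1}=1, q_{-2}=1, q_{-1}=0:
  i=0: a_0=5, p_0 = 5*1 + 0 = 5, q_0 = 5*0 + 1 = 1.
  i=1: a_1=2, p_1 = 2*5 + 1 = 11, q_1 = 2*1 + 0 = 2.
  i=2: a_2=6, p_2 = 6*11 + 5 = 71, q_2 = 6*2 + 1 = 13.
  i=3: a_3=7, p_3 = 7*71 + 11 = 508, q_3 = 7*13 + 2 = 93.
  i=4: a_4=8, p_4 = 8*508 + 71 = 4135, q_4 = 8*93 + 13 = 757.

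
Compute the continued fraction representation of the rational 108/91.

[1; 5, 2, 1, 5]

Run the Euclidean algorithm on 108 and 91; the successive quotients are the partial quotients a_0, a_1, ... (each step inverts the fractional part left over by the previous one):
  108 = 1*91 + 17, so a_0 = 1.
  91 = 5*17 + 6, so a_1 = 5.
  17 = 2*6 + 5, so a_2 = 2.
  6 = 1*5 + 1, so a_3 = 1.
  5 = 5*1 + 0, so a_4 = 5.
The remainder reaches 0 after 5 divisions, so the expansion has 5 partial quotients, read off in order.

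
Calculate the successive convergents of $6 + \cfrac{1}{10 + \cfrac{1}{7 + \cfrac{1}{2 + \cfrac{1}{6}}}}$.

6/1, 61/10, 433/71, 927/152, 5995/983

Using the convergent recurrence p_i = a_i*p_{i-1} + p_{i-2}, q_i = a_i*q_{i-1} + q_{i-2} with p_{-2}=0, p_{-1}=1, q_{-2}=1, q_{-1}=0:
  i=0: a_0=6, p_0 = 6*1 + 0 = 6, q_0 = 6*0 + 1 = 1.
  i=1: a_1=10, p_1 = 10*6 + 1 = 61, q_1 = 10*1 + 0 = 10.
  i=2: a_2=7, p_2 = 7*61 + 6 = 433, q_2 = 7*10 + 1 = 71.
  i=3: a_3=2, p_3 = 2*433 + 61 = 927, q_3 = 2*71 + 10 = 152.
  i=4: a_4=6, p_4 = 6*927 + 433 = 5995, q_4 = 6*152 + 71 = 983.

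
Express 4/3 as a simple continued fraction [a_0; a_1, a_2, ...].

[1; 3]

Run the Euclidean algorithm on 4 and 3; the successive quotients are the partial quotients a_0, a_1, ... (each step inverts the fractional part left over by the previous one):
  4 = 1*3 + 1, so a_0 = 1.
  3 = 3*1 + 0, so a_1 = 3.
The remainder reaches 0 after 2 divisions, so the expansion has 2 partial quotients, read off in order.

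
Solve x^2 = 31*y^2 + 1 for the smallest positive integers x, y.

(x, y) = (1520, 273)

First expand sqrt(31) as a continued fraction. With x_i = (sqrt(31) + m_i)/d_i and (m_0, d_0) = (0, 1): a_0 = floor(sqrt(31)) = 5, since 5^2 = 25 <= 31 < 36 = 6^2.
Iterate m_{i+1} = d_i*a_i - m_i, d_{i+1} = (31 - m_{i+1}^2)/d_i, a_{i+1} = floor((a_0 + m_{i+1})/d_{i+1}):
  m_1 = 1*5 - 0 = 5, d_1 = (31 - 5^2)/1 = 6/1 = 6, a_1 = floor((5 + 5)/6) = 1.
  m_2 = 6*1 - 5 = 1, d_2 = (31 - 1^2)/6 = 30/6 = 5, a_2 = floor((5 + 1)/5) = 1.
  m_3 = 5*1 - 1 = 4, d_3 = (31 - 4^2)/5 = 15/5 = 3, a_3 = floor((5 + 4)/3) = 3.
  m_4 = 3*3 - 4 = 5, d_4 = (31 - 5^2)/3 = 6/3 = 2, a_4 = floor((5 + 5)/2) = 5.
  m_5 = 2*5 - 5 = 5, d_5 = (31 - 5^2)/2 = 6/2 = 3, a_5 = floor((5 + 5)/3) = 3.
  m_6 = 3*3 - 5 = 4, d_6 = (31 - 4^2)/3 = 15/3 = 5, a_6 = floor((5 + 4)/5) = 1.
  m_7 = 5*1 - 4 = 1, d_7 = (31 - 1^2)/5 = 30/5 = 6, a_7 = floor((5 + 1)/6) = 1.
  m_8 = 6*1 - 1 = 5, d_8 = (31 - 5^2)/6 = 6/6 = 1, a_8 = floor((5 + 5)/1) = 10.
  m_9 = 1*10 - 5 = 5, d_9 = (31 - 5^2)/1 = 6/1 = 6: (m_9, d_9) = (m_1, d_1) = (5, 6), so from here the quotients repeat a_1, ..., a_8; the period length is 8.
So sqrt(31) = [5; (1, 1, 3, 5, 3, 1, 1, 10)] with period length k = 8.
k is even, so the fundamental solution of x^2 - 31y^2 = 1 is (p_{k-1}, q_{k-1}) = (p_7, q_7); compute convergents through index 7.
Convergents (p_i = a_i*p_{i-1} + p_{i-2}, q_i = a_i*q_{i-1} + q_{i-2} with p_{-2}=0, p_{-1}=1, q_{-2}=1, q_{-1}=0):
  i=0: a_0=5, p_0 = 5*1 + 0 = 5, q_0 = 5*0 + 1 = 1.
  i=1: a_1=1, p_1 = 1*5 + 1 = 6, q_1 = 1*1 + 0 = 1.
  i=2: a_2=1, p_2 = 1*6 + 5 = 11, q_2 = 1*1 + 1 = 2.
  i=3: a_3=3, p_3 = 3*11 + 6 = 39, q_3 = 3*2 + 1 = 7.
  i=4: a_4=5, p_4 = 5*39 + 11 = 206, q_4 = 5*7 + 2 = 37.
  i=5: a_5=3, p_5 = 3*206 + 39 = 657, q_5 = 3*37 + 7 = 118.
  i=6: a_6=1, p_6 = 1*657 + 206 = 863, q_6 = 1*118 + 37 = 155.
  i=7: a_7=1, p_7 = 1*863 + 657 = 1520, q_7 = 1*155 + 118 = 273.
Check: 1520^2 - 31*273^2 = 2310400 - 2310399 = 1, so (x, y) = (1520, 273) solves the equation, and by the theorem it is the least positive solution.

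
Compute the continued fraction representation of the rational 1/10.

[0; 10]

Run the Euclidean algorithm on 1 and 10; the successive quotients are the partial quotients a_0, a_1, ... (each step inverts the fractional part left over by the previous one):
  1 = 0*10 + 1, so a_0 = 0.
  10 = 10*1 + 0, so a_1 = 10.
The remainder reaches 0 after 2 divisions, so the expansion has 2 partial quotients, read off in order.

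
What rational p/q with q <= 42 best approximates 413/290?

Expand x = 413/290 as a continued fraction with the Euclidean algorithm:
  413 = 1*290 + 123, so a_0 = 1.
  290 = 2*123 + 44, so a_1 = 2.
  123 = 2*44 + 35, so a_2 = 2.
  44 = 1*35 + 9, so a_3 = 1.
  35 = 3*9 + 8, so a_4 = 3.
  9 = 1*8 + 1, so a_5 = 1.
  8 = 8*1 + 0, so a_6 = 8.
so x = [1; 2, 2, 1, 3, 1, 8].
Convergents (p_i = a_i*p_{i-1} + p_{i-2}, q_i = a_i*q_{i-1} + q_{i-2} with p_{-2}=0, p_{-1}=1, q_{-2}=1, q_{-1}=0), until the denominator exceeds 42:
  i=0: a_0=1, p_0 = 1*1 + 0 = 1, q_0 = 1*0 + 1 = 1.
  i=1: a_1=2, p_1 = 2*1 + 1 = 3, q_1 = 2*1 + 0 = 2.
  i=2: a_2=2, p_2 = 2*3 + 1 = 7, q_2 = 2*2 + 1 = 5.
  i=3: a_3=1, p_3 = 1*7 + 3 = 10, q_3 = 1*5 + 2 = 7.
  i=4: a_4=3, p_4 = 3*10 + 7 = 37, q_4 = 3*7 + 5 = 26.
  i=5: a_5=1, p_5 = 1*37 + 10 = 47, q_5 = 1*26 + 7 = 33.
  i=6: a_6=8, p_6 = 8*47 + 37 = 413, q_6 = 8*33 + 26 = 290.
q_6 = 290 > 42, so the last convergent with denominator <= 42 is p_5/q_5 = 47/33.
The closest fraction with denominator <= 42 is either p_5/q_5 or the intermediate fraction (k*p_5 + p_4)/(k*q_5 + q_4) with the largest k >= 1 whose denominator stays <= 42; these approach x as k grows, and every other convergent or intermediate fraction in range is farther away.
Largest k: floor((42 - q_4)/q_5) = floor((42 - 26)/33) = 0.
Since k = 0, no intermediate fraction beyond p_5/q_5 has denominator <= 42, so the convergent 47/33 is the closest (its error is |413*33 - 47*290|/(290*33) = 1/9570).

47/33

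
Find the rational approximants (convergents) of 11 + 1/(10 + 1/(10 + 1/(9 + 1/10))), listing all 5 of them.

11/1, 111/10, 1121/101, 10200/919, 103121/9291

Using the convergent recurrence p_i = a_i*p_{i-1} + p_{i-2}, q_i = a_i*q_{i-1} + q_{i-2} with p_{-2}=0, p_{-1}=1, q_{-2}=1, q_{-1}=0:
  i=0: a_0=11, p_0 = 11*1 + 0 = 11, q_0 = 11*0 + 1 = 1.
  i=1: a_1=10, p_1 = 10*11 + 1 = 111, q_1 = 10*1 + 0 = 10.
  i=2: a_2=10, p_2 = 10*111 + 11 = 1121, q_2 = 10*10 + 1 = 101.
  i=3: a_3=9, p_3 = 9*1121 + 111 = 10200, q_3 = 9*101 + 10 = 919.
  i=4: a_4=10, p_4 = 10*10200 + 1121 = 103121, q_4 = 10*919 + 101 = 9291.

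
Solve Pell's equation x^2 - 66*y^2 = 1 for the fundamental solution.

First expand sqrt(66) as a continued fraction. With x_i = (sqrt(66) + m_i)/d_i and (m_0, d_0) = (0, 1): a_0 = floor(sqrt(66)) = 8, since 8^2 = 64 <= 66 < 81 = 9^2.
Iterate m_{i+1} = d_i*a_i - m_i, d_{i+1} = (66 - m_{i+1}^2)/d_i, a_{i+1} = floor((a_0 + m_{i+1})/d_{i+1}):
  m_1 = 1*8 - 0 = 8, d_1 = (66 - 8^2)/1 = 2/1 = 2, a_1 = floor((8 + 8)/2) = 8.
  m_2 = 2*8 - 8 = 8, d_2 = (66 - 8^2)/2 = 2/2 = 1, a_2 = floor((8 + 8)/1) = 16.
  m_3 = 1*16 - 8 = 8, d_3 = (66 - 8^2)/1 = 2/1 = 2: (m_3, d_3) = (m_1, d_1) = (8, 2), so from here the quotients repeat a_1, a_2; the period length is 2.
So sqrt(66) = [8; (8, 16)] with period length k = 2.
k is even, so the fundamental solution of x^2 - 66y^2 = 1 is (p_{k-1}, q_{k-1}) = (p_1, q_1); compute convergents through index 1.
Convergents (p_i = a_i*p_{i-1} + p_{i-2}, q_i = a_i*q_{i-1} + q_{i-2} with p_{-2}=0, p_{-1}=1, q_{-2}=1, q_{-1}=0):
  i=0: a_0=8, p_0 = 8*1 + 0 = 8, q_0 = 8*0 + 1 = 1.
  i=1: a_1=8, p_1 = 8*8 + 1 = 65, q_1 = 8*1 + 0 = 8.
Check: 65^2 - 66*8^2 = 4225 - 4224 = 1, so (x, y) = (65, 8) solves the equation, and by the theorem it is the least positive solution.

(x, y) = (65, 8)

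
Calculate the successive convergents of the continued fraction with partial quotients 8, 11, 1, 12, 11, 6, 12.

8/1, 89/11, 97/12, 1253/155, 13880/1717, 84533/10457, 1028276/127201

Using the convergent recurrence p_i = a_i*p_{i-1} + p_{i-2}, q_i = a_i*q_{i-1} + q_{i-2} with p_{-2}=0, p_{-1}=1, q_{-2}=1, q_{-1}=0:
  i=0: a_0=8, p_0 = 8*1 + 0 = 8, q_0 = 8*0 + 1 = 1.
  i=1: a_1=11, p_1 = 11*8 + 1 = 89, q_1 = 11*1 + 0 = 11.
  i=2: a_2=1, p_2 = 1*89 + 8 = 97, q_2 = 1*11 + 1 = 12.
  i=3: a_3=12, p_3 = 12*97 + 89 = 1253, q_3 = 12*12 + 11 = 155.
  i=4: a_4=11, p_4 = 11*1253 + 97 = 13880, q_4 = 11*155 + 12 = 1717.
  i=5: a_5=6, p_5 = 6*13880 + 1253 = 84533, q_5 = 6*1717 + 155 = 10457.
  i=6: a_6=12, p_6 = 12*84533 + 13880 = 1028276, q_6 = 12*10457 + 1717 = 127201.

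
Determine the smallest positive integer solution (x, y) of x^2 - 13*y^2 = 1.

(x, y) = (649, 180)

First expand sqrt(13) as a continued fraction. With x_i = (sqrt(13) + m_i)/d_i and (m_0, d_0) = (0, 1): a_0 = floor(sqrt(13)) = 3, since 3^2 = 9 <= 13 < 16 = 4^2.
Iterate m_{i+1} = d_i*a_i - m_i, d_{i+1} = (13 - m_{i+1}^2)/d_i, a_{i+1} = floor((a_0 + m_{i+1})/d_{i+1}):
  m_1 = 1*3 - 0 = 3, d_1 = (13 - 3^2)/1 = 4/1 = 4, a_1 = floor((3 + 3)/4) = 1.
  m_2 = 4*1 - 3 = 1, d_2 = (13 - 1^2)/4 = 12/4 = 3, a_2 = floor((3 + 1)/3) = 1.
  m_3 = 3*1 - 1 = 2, d_3 = (13 - 2^2)/3 = 9/3 = 3, a_3 = floor((3 + 2)/3) = 1.
  m_4 = 3*1 - 2 = 1, d_4 = (13 - 1^2)/3 = 12/3 = 4, a_4 = floor((3 + 1)/4) = 1.
  m_5 = 4*1 - 1 = 3, d_5 = (13 - 3^2)/4 = 4/4 = 1, a_5 = floor((3 + 3)/1) = 6.
  m_6 = 1*6 - 3 = 3, d_6 = (13 - 3^2)/1 = 4/1 = 4: (m_6, d_6) = (m_1, d_1) = (3, 4), so from here the quotients repeat a_1, ..., a_5; the period length is 5.
So sqrt(13) = [3; (1, 1, 1, 1, 6)] with period length k = 5.
k is odd, so (p_{k-1}, q_{k-1}) only solves x^2 - 13y^2 = -1 and the fundamental solution of x^2 - 13y^2 = 1 is (p_{2k-1}, q_{2k-1}) = (p_9, q_9); compute convergents through index 9, running through the period twice.
Convergents (p_i = a_i*p_{i-1} + p_{i-2}, q_i = a_i*q_{i-1} + q_{i-2} with p_{-2}=0, p_{-1}=1, q_{-2}=1, q_{-1}=0):
  i=0: a_0=3, p_0 = 3*1 + 0 = 3, q_0 = 3*0 + 1 = 1.
  i=1: a_1=1, p_1 = 1*3 + 1 = 4, q_1 = 1*1 + 0 = 1.
  i=2: a_2=1, p_2 = 1*4 + 3 = 7, q_2 = 1*1 + 1 = 2.
  i=3: a_3=1, p_3 = 1*7 + 4 = 11, q_3 = 1*2 + 1 = 3.
  i=4: a_4=1, p_4 = 1*11 + 7 = 18, q_4 = 1*3 + 2 = 5.
  i=5: a_5=6, p_5 = 6*18 + 11 = 119, q_5 = 6*5 + 3 = 33.
  i=6: a_6=1, p_6 = 1*119 + 18 = 137, q_6 = 1*33 + 5 = 38.
  i=7: a_7=1, p_7 = 1*137 + 119 = 256, q_7 = 1*38 + 33 = 71.
  i=8: a_8=1, p_8 = 1*256 + 137 = 393, q_8 = 1*71 + 38 = 109.
  i=9: a_9=1, p_9 = 1*393 + 256 = 649, q_9 = 1*109 + 71 = 180.
Indeed p_4^2 - 13*q_4^2 = 324 - 325 = -1, not +1.
Check: 649^2 - 13*180^2 = 421201 - 421200 = 1, so (x, y) = (649, 180) solves the equation, and by the theorem it is the least positive solution.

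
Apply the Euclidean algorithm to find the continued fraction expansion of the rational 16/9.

[1; 1, 3, 2]

Run the Euclidean algorithm on 16 and 9; the successive quotients are the partial quotients a_0, a_1, ... (each step inverts the fractional part left over by the previous one):
  16 = 1*9 + 7, so a_0 = 1.
  9 = 1*7 + 2, so a_1 = 1.
  7 = 3*2 + 1, so a_2 = 3.
  2 = 2*1 + 0, so a_3 = 2.
The remainder reaches 0 after 4 divisions, so the expansion has 4 partial quotients, read off in order.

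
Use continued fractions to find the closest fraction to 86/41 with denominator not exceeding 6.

13/6

Expand x = 86/41 as a continued fraction with the Euclidean algorithm:
  86 = 2*41 + 4, so a_0 = 2.
  41 = 10*4 + 1, so a_1 = 10.
  4 = 4*1 + 0, so a_2 = 4.
so x = [2; 10, 4].
Convergents (p_i = a_i*p_{i-1} + p_{i-2}, q_i = a_i*q_{i-1} + q_{i-2} with p_{-2}=0, p_{-1}=1, q_{-2}=1, q_{-1}=0), until the denominator exceeds 6:
  i=0: a_0=2, p_0 = 2*1 + 0 = 2, q_0 = 2*0 + 1 = 1.
  i=1: a_1=10, p_1 = 10*2 + 1 = 21, q_1 = 10*1 + 0 = 10.
q_1 = 10 > 6, so the last convergent with denominator <= 6 is p_0/q_0 = 2/1.
The closest fraction with denominator <= 6 is either p_0/q_0 or the intermediate fraction (k*p_0 + p_{-1})/(k*q_0 + q_{-1}) with the largest k >= 1 whose denominator stays <= 6; these approach x as k grows, and every other convergent or intermediate fraction in range is farther away.
Largest k: floor((6 - q_{-1})/q_0) = floor((6 - 0)/1) = 6 (using the seeds p_{-1} = 1, q_{-1} = 0).
That gives (6*2 + 1)/(6*1 + 0) = 13/6.
Compare the errors: |x - 2/1| = |86*1 - 2*41|/(41*1) = 4/41, and |x - 13/6| = |86*6 - 13*41|/(41*6) = 17/246.
Cross-multiplying, 17*41 = 697 < 984 = 4*246, so 17/246 is smaller: the intermediate fraction 13/6 is closer to x than 2/1.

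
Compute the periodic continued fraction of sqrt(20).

[4; (2, 8)]

Write x_i = (sqrt(20) + m_i)/d_i with (m_0, d_0) = (0, 1). a_0 = floor(sqrt(20)) = 4, since 4^2 = 16 <= 20 < 25 = 5^2.
Iterate m_{i+1} = d_i*a_i - m_i, d_{i+1} = (20 - m_{i+1}^2)/d_i, a_{i+1} = floor((a_0 + m_{i+1})/d_{i+1}):
  m_1 = 1*4 - 0 = 4, d_1 = (20 - 4^2)/1 = 4/1 = 4, a_1 = floor((4 + 4)/4) = 2.
  m_2 = 4*2 - 4 = 4, d_2 = (20 - 4^2)/4 = 4/4 = 1, a_2 = floor((4 + 4)/1) = 8.
  m_3 = 1*8 - 4 = 4, d_3 = (20 - 4^2)/1 = 4/1 = 4: (m_3, d_3) = (m_1, d_1) = (4, 4), so from here the quotients repeat a_1, a_2; the period length is 2.
Hence the expansion of sqrt(20) is a_0 = 4 followed by the repeating block 2, 8 (period 2).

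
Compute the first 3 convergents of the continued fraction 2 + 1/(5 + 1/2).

2/1, 11/5, 24/11

Using the convergent recurrence p_i = a_i*p_{i-1} + p_{i-2}, q_i = a_i*q_{i-1} + q_{i-2} with p_{-2}=0, p_{-1}=1, q_{-2}=1, q_{-1}=0:
  i=0: a_0=2, p_0 = 2*1 + 0 = 2, q_0 = 2*0 + 1 = 1.
  i=1: a_1=5, p_1 = 5*2 + 1 = 11, q_1 = 5*1 + 0 = 5.
  i=2: a_2=2, p_2 = 2*11 + 2 = 24, q_2 = 2*5 + 1 = 11.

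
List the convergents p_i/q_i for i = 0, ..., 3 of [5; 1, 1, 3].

5/1, 6/1, 11/2, 39/7

Using the convergent recurrence p_i = a_i*p_{i-1} + p_{i-2}, q_i = a_i*q_{i-1} + q_{i-2} with p_{-2}=0, p_{-1}=1, q_{-2}=1, q_{-1}=0:
  i=0: a_0=5, p_0 = 5*1 + 0 = 5, q_0 = 5*0 + 1 = 1.
  i=1: a_1=1, p_1 = 1*5 + 1 = 6, q_1 = 1*1 + 0 = 1.
  i=2: a_2=1, p_2 = 1*6 + 5 = 11, q_2 = 1*1 + 1 = 2.
  i=3: a_3=3, p_3 = 3*11 + 6 = 39, q_3 = 3*2 + 1 = 7.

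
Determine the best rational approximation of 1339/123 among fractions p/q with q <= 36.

Expand x = 1339/123 as a continued fraction with the Euclidean algorithm:
  1339 = 10*123 + 109, so a_0 = 10.
  123 = 1*109 + 14, so a_1 = 1.
  109 = 7*14 + 11, so a_2 = 7.
  14 = 1*11 + 3, so a_3 = 1.
  11 = 3*3 + 2, so a_4 = 3.
  3 = 1*2 + 1, so a_5 = 1.
  2 = 2*1 + 0, so a_6 = 2.
so x = [10; 1, 7, 1, 3, 1, 2].
Convergents (p_i = a_i*p_{i-1} + p_{i-2}, q_i = a_i*q_{i-1} + q_{i-2} with p_{-2}=0, p_{-1}=1, q_{-2}=1, q_{-1}=0), until the denominator exceeds 36:
  i=0: a_0=10, p_0 = 10*1 + 0 = 10, q_0 = 10*0 + 1 = 1.
  i=1: a_1=1, p_1 = 1*10 + 1 = 11, q_1 = 1*1 + 0 = 1.
  i=2: a_2=7, p_2 = 7*11 + 10 = 87, q_2 = 7*1 + 1 = 8.
  i=3: a_3=1, p_3 = 1*87 + 11 = 98, q_3 = 1*8 + 1 = 9.
  i=4: a_4=3, p_4 = 3*98 + 87 = 381, q_4 = 3*9 + 8 = 35.
  i=5: a_5=1, p_5 = 1*381 + 98 = 479, q_5 = 1*35 + 9 = 44.
q_5 = 44 > 36, so the last convergent with denominator <= 36 is p_4/q_4 = 381/35.
The closest fraction with denominator <= 36 is either p_4/q_4 or the intermediate fraction (k*p_4 + p_3)/(k*q_4 + q_3) with the largest k >= 1 whose denominator stays <= 36; these approach x as k grows, and every other convergent or intermediate fraction in range is farther away.
Largest k: floor((36 - q_3)/q_4) = floor((36 - 9)/35) = 0.
Since k = 0, no intermediate fraction beyond p_4/q_4 has denominator <= 36, so the convergent 381/35 is the closest (its error is |1339*35 - 381*123|/(123*35) = 2/4305).

381/35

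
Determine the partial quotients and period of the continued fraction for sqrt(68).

Write x_i = (sqrt(68) + m_i)/d_i with (m_0, d_0) = (0, 1). a_0 = floor(sqrt(68)) = 8, since 8^2 = 64 <= 68 < 81 = 9^2.
Iterate m_{i+1} = d_i*a_i - m_i, d_{i+1} = (68 - m_{i+1}^2)/d_i, a_{i+1} = floor((a_0 + m_{i+1})/d_{i+1}):
  m_1 = 1*8 - 0 = 8, d_1 = (68 - 8^2)/1 = 4/1 = 4, a_1 = floor((8 + 8)/4) = 4.
  m_2 = 4*4 - 8 = 8, d_2 = (68 - 8^2)/4 = 4/4 = 1, a_2 = floor((8 + 8)/1) = 16.
  m_3 = 1*16 - 8 = 8, d_3 = (68 - 8^2)/1 = 4/1 = 4: (m_3, d_3) = (m_1, d_1) = (8, 4), so from here the quotients repeat a_1, a_2; the period length is 2.
Hence the expansion of sqrt(68) is a_0 = 8 followed by the repeating block 4, 16 (period 2).

[8; (4, 16)]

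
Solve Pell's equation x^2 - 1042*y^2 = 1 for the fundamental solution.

(x, y) = (1302499, 40350)

First expand sqrt(1042) as a continued fraction. With x_i = (sqrt(1042) + m_i)/d_i and (m_0, d_0) = (0, 1): a_0 = floor(sqrt(1042)) = 32, since 32^2 = 1024 <= 1042 < 1089 = 33^2.
Iterate m_{i+1} = d_i*a_i - m_i, d_{i+1} = (1042 - m_{i+1}^2)/d_i, a_{i+1} = floor((a_0 + m_{i+1})/d_{i+1}):
  m_1 = 1*32 - 0 = 32, d_1 = (1042 - 32^2)/1 = 18/1 = 18, a_1 = floor((32 + 32)/18) = 3.
  m_2 = 18*3 - 32 = 22, d_2 = (1042 - 22^2)/18 = 558/18 = 31, a_2 = floor((32 + 22)/31) = 1.
  m_3 = 31*1 - 22 = 9, d_3 = (1042 - 9^2)/31 = 961/31 = 31, a_3 = floor((32 + 9)/31) = 1.
  m_4 = 31*1 - 9 = 22, d_4 = (1042 - 22^2)/31 = 558/31 = 18, a_4 = floor((32 + 22)/18) = 3.
  m_5 = 18*3 - 22 = 32, d_5 = (1042 - 32^2)/18 = 18/18 = 1, a_5 = floor((32 + 32)/1) = 64.
  m_6 = 1*64 - 32 = 32, d_6 = (1042 - 32^2)/1 = 18/1 = 18: (m_6, d_6) = (m_1, d_1) = (32, 18), so from here the quotients repeat a_1, ..., a_5; the period length is 5.
So sqrt(1042) = [32; (3, 1, 1, 3, 64)] with period length k = 5.
k is odd, so (p_{k-1}, q_{k-1}) only solves x^2 - 1042y^2 = -1 and the fundamental solution of x^2 - 1042y^2 = 1 is (p_{2k-1}, q_{2k-1}) = (p_9, q_9); compute convergents through index 9, running through the period twice.
Convergents (p_i = a_i*p_{i-1} + p_{i-2}, q_i = a_i*q_{i-1} + q_{i-2} with p_{-2}=0, p_{-1}=1, q_{-2}=1, q_{-1}=0):
  i=0: a_0=32, p_0 = 32*1 + 0 = 32, q_0 = 32*0 + 1 = 1.
  i=1: a_1=3, p_1 = 3*32 + 1 = 97, q_1 = 3*1 + 0 = 3.
  i=2: a_2=1, p_2 = 1*97 + 32 = 129, q_2 = 1*3 + 1 = 4.
  i=3: a_3=1, p_3 = 1*129 + 97 = 226, q_3 = 1*4 + 3 = 7.
  i=4: a_4=3, p_4 = 3*226 + 129 = 807, q_4 = 3*7 + 4 = 25.
  i=5: a_5=64, p_5 = 64*807 + 226 = 51874, q_5 = 64*25 + 7 = 1607.
  i=6: a_6=3, p_6 = 3*51874 + 807 = 156429, q_6 = 3*1607 + 25 = 4846.
  i=7: a_7=1, p_7 = 1*156429 + 51874 = 208303, q_7 = 1*4846 + 1607 = 6453.
  i=8: a_8=1, p_8 = 1*208303 + 156429 = 364732, q_8 = 1*6453 + 4846 = 11299.
  i=9: a_9=3, p_9 = 3*364732 + 208303 = 1302499, q_9 = 3*11299 + 6453 = 40350.
Indeed p_4^2 - 1042*q_4^2 = 651249 - 651250 = -1, not +1.
Check: 1302499^2 - 1042*40350^2 = 1696503645001 - 1696503645000 = 1, so (x, y) = (1302499, 40350) solves the equation, and by the theorem it is the least positive solution.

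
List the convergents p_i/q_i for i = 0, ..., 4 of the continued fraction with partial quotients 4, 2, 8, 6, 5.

4/1, 9/2, 76/17, 465/104, 2401/537

Using the convergent recurrence p_i = a_i*p_{i-1} + p_{i-2}, q_i = a_i*q_{i-1} + q_{i-2} with p_{-2}=0, p_{-1}=1, q_{-2}=1, q_{-1}=0:
  i=0: a_0=4, p_0 = 4*1 + 0 = 4, q_0 = 4*0 + 1 = 1.
  i=1: a_1=2, p_1 = 2*4 + 1 = 9, q_1 = 2*1 + 0 = 2.
  i=2: a_2=8, p_2 = 8*9 + 4 = 76, q_2 = 8*2 + 1 = 17.
  i=3: a_3=6, p_3 = 6*76 + 9 = 465, q_3 = 6*17 + 2 = 104.
  i=4: a_4=5, p_4 = 5*465 + 76 = 2401, q_4 = 5*104 + 17 = 537.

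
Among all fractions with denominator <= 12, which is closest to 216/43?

Expand x = 216/43 as a continued fraction with the Euclidean algorithm:
  216 = 5*43 + 1, so a_0 = 5.
  43 = 43*1 + 0, so a_1 = 43.
so x = [5; 43].
Convergents (p_i = a_i*p_{i-1} + p_{i-2}, q_i = a_i*q_{i-1} + q_{i-2} with p_{-2}=0, p_{-1}=1, q_{-2}=1, q_{-1}=0), until the denominator exceeds 12:
  i=0: a_0=5, p_0 = 5*1 + 0 = 5, q_0 = 5*0 + 1 = 1.
  i=1: a_1=43, p_1 = 43*5 + 1 = 216, q_1 = 43*1 + 0 = 43.
q_1 = 43 > 12, so the last convergent with denominator <= 12 is p_0/q_0 = 5/1.
The closest fraction with denominator <= 12 is either p_0/q_0 or the intermediate fraction (k*p_0 + p_{-1})/(k*q_0 + q_{-1}) with the largest k >= 1 whose denominator stays <= 12; these approach x as k grows, and every other convergent or intermediate fraction in range is farther away.
Largest k: floor((12 - q_{-1})/q_0) = floor((12 - 0)/1) = 12 (using the seeds p_{-1} = 1, q_{-1} = 0).
That gives (12*5 + 1)/(12*1 + 0) = 61/12.
Compare the errors: |x - 5/1| = |216*1 - 5*43|/(43*1) = 1/43, and |x - 61/12| = |216*12 - 61*43|/(43*12) = 31/516.
Cross-multiplying, 1*516 = 516 < 1333 = 31*43, so 1/43 is smaller: the convergent 5/1 is closer to x than 61/12.

5/1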